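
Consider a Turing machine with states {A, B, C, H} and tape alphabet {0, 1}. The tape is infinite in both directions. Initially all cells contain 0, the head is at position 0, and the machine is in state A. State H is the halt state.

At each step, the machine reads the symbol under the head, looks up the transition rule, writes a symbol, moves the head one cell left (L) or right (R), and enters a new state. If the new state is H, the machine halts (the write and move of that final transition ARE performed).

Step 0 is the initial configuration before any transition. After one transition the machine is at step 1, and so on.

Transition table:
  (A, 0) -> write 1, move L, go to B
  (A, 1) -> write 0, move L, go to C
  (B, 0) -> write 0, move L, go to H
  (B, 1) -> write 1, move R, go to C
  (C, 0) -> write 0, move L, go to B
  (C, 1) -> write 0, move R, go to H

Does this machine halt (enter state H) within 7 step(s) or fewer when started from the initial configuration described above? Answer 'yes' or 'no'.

Step 1: in state A at pos 0, read 0 -> (A,0)->write 1,move L,goto B. Now: state=B, head=-1, tape[-2..1]=0010 (head:  ^)
Step 2: in state B at pos -1, read 0 -> (B,0)->write 0,move L,goto H. Now: state=H, head=-2, tape[-3..1]=00010 (head:  ^)
State H reached at step 2; 2 <= 7 -> yes

Answer: yes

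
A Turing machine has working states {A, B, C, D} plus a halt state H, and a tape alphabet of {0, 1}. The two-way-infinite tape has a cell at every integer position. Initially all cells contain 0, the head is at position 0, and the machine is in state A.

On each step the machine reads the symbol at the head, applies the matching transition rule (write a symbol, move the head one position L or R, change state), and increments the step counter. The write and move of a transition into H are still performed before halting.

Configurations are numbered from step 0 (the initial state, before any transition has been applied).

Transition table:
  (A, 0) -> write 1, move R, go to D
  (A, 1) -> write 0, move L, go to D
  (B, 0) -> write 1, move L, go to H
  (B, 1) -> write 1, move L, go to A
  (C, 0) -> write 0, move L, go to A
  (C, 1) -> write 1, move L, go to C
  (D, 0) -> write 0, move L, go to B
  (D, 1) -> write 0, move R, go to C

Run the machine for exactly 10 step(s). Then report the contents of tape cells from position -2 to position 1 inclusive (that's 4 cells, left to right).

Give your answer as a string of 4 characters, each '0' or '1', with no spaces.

Answer: 0010

Derivation:
Step 1: in state A at pos 0, read 0 -> (A,0)->write 1,move R,goto D. Now: state=D, head=1, tape[-1..2]=0100 (head:   ^)
Step 2: in state D at pos 1, read 0 -> (D,0)->write 0,move L,goto B. Now: state=B, head=0, tape[-1..2]=0100 (head:  ^)
Step 3: in state B at pos 0, read 1 -> (B,1)->write 1,move L,goto A. Now: state=A, head=-1, tape[-2..2]=00100 (head:  ^)
Step 4: in state A at pos -1, read 0 -> (A,0)->write 1,move R,goto D. Now: state=D, head=0, tape[-2..2]=01100 (head:   ^)
Step 5: in state D at pos 0, read 1 -> (D,1)->write 0,move R,goto C. Now: state=C, head=1, tape[-2..2]=01000 (head:    ^)
Step 6: in state C at pos 1, read 0 -> (C,0)->write 0,move L,goto A. Now: state=A, head=0, tape[-2..2]=01000 (head:   ^)
Step 7: in state A at pos 0, read 0 -> (A,0)->write 1,move R,goto D. Now: state=D, head=1, tape[-2..2]=01100 (head:    ^)
Step 8: in state D at pos 1, read 0 -> (D,0)->write 0,move L,goto B. Now: state=B, head=0, tape[-2..2]=01100 (head:   ^)
Step 9: in state B at pos 0, read 1 -> (B,1)->write 1,move L,goto A. Now: state=A, head=-1, tape[-2..2]=01100 (head:  ^)
Step 10: in state A at pos -1, read 1 -> (A,1)->write 0,move L,goto D. Now: state=D, head=-2, tape[-3..2]=000100 (head:  ^)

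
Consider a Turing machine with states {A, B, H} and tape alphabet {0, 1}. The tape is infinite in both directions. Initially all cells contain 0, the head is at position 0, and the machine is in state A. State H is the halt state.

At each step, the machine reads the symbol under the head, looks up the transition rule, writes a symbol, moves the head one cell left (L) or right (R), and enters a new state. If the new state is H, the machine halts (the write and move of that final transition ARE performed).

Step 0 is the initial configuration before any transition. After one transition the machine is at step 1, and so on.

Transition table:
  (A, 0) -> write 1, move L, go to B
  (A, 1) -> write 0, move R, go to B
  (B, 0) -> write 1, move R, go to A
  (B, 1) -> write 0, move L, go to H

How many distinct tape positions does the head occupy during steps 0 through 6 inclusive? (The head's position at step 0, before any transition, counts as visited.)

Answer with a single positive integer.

Step 1: in state A at pos 0, read 0 -> (A,0)->write 1,move L,goto B. Now: state=B, head=-1, tape[-2..1]=0010 (head:  ^)
Step 2: in state B at pos -1, read 0 -> (B,0)->write 1,move R,goto A. Now: state=A, head=0, tape[-2..1]=0110 (head:   ^)
Step 3: in state A at pos 0, read 1 -> (A,1)->write 0,move R,goto B. Now: state=B, head=1, tape[-2..2]=01000 (head:    ^)
Step 4: in state B at pos 1, read 0 -> (B,0)->write 1,move R,goto A. Now: state=A, head=2, tape[-2..3]=010100 (head:     ^)
Step 5: in state A at pos 2, read 0 -> (A,0)->write 1,move L,goto B. Now: state=B, head=1, tape[-2..3]=010110 (head:    ^)
Step 6: in state B at pos 1, read 1 -> (B,1)->write 0,move L,goto H. Now: state=H, head=0, tape[-2..3]=010010 (head:   ^)
Head positions at steps 0..6: starting at 0, distinct positions visited = {-1, 0, 1, 2} -> 4 position(s)

Answer: 4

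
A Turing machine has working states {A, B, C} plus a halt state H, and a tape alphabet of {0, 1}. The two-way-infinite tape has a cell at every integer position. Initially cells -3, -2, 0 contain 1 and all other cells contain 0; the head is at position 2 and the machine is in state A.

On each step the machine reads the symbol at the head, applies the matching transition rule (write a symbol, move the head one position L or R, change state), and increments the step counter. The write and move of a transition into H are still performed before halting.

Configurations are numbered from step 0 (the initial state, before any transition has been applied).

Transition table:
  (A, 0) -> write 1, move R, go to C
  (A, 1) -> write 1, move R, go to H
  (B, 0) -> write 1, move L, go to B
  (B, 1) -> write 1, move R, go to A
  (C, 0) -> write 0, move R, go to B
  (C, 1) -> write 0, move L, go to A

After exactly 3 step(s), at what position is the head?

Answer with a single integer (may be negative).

Answer: 3

Derivation:
Step 1: in state A at pos 2, read 0 -> (A,0)->write 1,move R,goto C. Now: state=C, head=3, tape[-4..4]=011010100 (head:        ^)
Step 2: in state C at pos 3, read 0 -> (C,0)->write 0,move R,goto B. Now: state=B, head=4, tape[-4..5]=0110101000 (head:         ^)
Step 3: in state B at pos 4, read 0 -> (B,0)->write 1,move L,goto B. Now: state=B, head=3, tape[-4..5]=0110101010 (head:        ^)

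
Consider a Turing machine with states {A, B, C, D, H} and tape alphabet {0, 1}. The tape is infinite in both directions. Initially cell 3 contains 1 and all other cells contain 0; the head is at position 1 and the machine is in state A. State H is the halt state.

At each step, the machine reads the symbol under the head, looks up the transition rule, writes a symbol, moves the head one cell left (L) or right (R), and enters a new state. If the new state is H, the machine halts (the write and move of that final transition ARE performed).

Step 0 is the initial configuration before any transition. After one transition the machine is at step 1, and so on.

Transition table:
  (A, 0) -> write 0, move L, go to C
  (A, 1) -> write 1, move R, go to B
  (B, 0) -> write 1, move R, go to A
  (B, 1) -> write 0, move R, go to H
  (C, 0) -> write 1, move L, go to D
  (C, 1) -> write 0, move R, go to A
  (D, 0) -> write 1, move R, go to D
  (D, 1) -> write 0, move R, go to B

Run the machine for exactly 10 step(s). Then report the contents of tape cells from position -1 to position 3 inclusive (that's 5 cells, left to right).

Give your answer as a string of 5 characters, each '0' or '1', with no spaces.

Answer: 11101

Derivation:
Step 1: in state A at pos 1, read 0 -> (A,0)->write 0,move L,goto C. Now: state=C, head=0, tape[-1..4]=000010 (head:  ^)
Step 2: in state C at pos 0, read 0 -> (C,0)->write 1,move L,goto D. Now: state=D, head=-1, tape[-2..4]=0010010 (head:  ^)
Step 3: in state D at pos -1, read 0 -> (D,0)->write 1,move R,goto D. Now: state=D, head=0, tape[-2..4]=0110010 (head:   ^)
Step 4: in state D at pos 0, read 1 -> (D,1)->write 0,move R,goto B. Now: state=B, head=1, tape[-2..4]=0100010 (head:    ^)
Step 5: in state B at pos 1, read 0 -> (B,0)->write 1,move R,goto A. Now: state=A, head=2, tape[-2..4]=0101010 (head:     ^)
Step 6: in state A at pos 2, read 0 -> (A,0)->write 0,move L,goto C. Now: state=C, head=1, tape[-2..4]=0101010 (head:    ^)
Step 7: in state C at pos 1, read 1 -> (C,1)->write 0,move R,goto A. Now: state=A, head=2, tape[-2..4]=0100010 (head:     ^)
Step 8: in state A at pos 2, read 0 -> (A,0)->write 0,move L,goto C. Now: state=C, head=1, tape[-2..4]=0100010 (head:    ^)
Step 9: in state C at pos 1, read 0 -> (C,0)->write 1,move L,goto D. Now: state=D, head=0, tape[-2..4]=0101010 (head:   ^)
Step 10: in state D at pos 0, read 0 -> (D,0)->write 1,move R,goto D. Now: state=D, head=1, tape[-2..4]=0111010 (head:    ^)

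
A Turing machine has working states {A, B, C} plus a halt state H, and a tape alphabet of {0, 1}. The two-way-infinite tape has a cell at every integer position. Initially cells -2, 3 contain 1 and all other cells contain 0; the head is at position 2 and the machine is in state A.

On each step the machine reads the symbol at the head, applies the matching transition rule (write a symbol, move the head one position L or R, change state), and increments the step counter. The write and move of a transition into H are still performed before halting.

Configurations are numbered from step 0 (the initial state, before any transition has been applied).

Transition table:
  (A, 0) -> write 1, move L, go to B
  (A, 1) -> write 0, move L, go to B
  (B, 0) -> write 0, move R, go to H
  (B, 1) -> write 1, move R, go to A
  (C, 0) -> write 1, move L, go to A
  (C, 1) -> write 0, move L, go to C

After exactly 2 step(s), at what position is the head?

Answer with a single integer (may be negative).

Answer: 2

Derivation:
Step 1: in state A at pos 2, read 0 -> (A,0)->write 1,move L,goto B. Now: state=B, head=1, tape[-3..4]=01000110 (head:     ^)
Step 2: in state B at pos 1, read 0 -> (B,0)->write 0,move R,goto H. Now: state=H, head=2, tape[-3..4]=01000110 (head:      ^)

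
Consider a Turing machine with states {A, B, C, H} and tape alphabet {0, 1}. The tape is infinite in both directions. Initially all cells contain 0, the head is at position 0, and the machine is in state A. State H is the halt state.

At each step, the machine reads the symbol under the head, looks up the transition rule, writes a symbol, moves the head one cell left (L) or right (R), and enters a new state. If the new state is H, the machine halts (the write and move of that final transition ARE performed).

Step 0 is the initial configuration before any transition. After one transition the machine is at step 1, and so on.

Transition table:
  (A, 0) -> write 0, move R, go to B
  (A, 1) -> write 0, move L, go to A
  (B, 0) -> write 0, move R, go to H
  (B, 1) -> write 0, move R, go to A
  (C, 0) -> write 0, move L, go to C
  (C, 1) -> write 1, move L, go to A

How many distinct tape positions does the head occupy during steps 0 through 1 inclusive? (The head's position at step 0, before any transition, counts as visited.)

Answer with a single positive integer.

Answer: 2

Derivation:
Step 1: in state A at pos 0, read 0 -> (A,0)->write 0,move R,goto B. Now: state=B, head=1, tape[-1..2]=0000 (head:   ^)
Head positions at steps 0..1: starting at 0, distinct positions visited = {0, 1} -> 2 position(s)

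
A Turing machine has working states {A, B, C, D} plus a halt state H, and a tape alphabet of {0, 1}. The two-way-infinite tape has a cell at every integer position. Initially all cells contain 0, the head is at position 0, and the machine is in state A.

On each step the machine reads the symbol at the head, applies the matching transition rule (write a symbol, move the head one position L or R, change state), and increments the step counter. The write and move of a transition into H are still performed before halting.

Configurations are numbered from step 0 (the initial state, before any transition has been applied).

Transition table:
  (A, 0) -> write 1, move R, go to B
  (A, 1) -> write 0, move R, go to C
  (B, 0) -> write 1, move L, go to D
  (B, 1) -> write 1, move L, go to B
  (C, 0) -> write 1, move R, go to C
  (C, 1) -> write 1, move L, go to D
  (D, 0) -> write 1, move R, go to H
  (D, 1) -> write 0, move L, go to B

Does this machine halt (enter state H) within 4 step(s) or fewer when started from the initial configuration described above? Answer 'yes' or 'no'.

Answer: no

Derivation:
Step 1: in state A at pos 0, read 0 -> (A,0)->write 1,move R,goto B. Now: state=B, head=1, tape[-1..2]=0100 (head:   ^)
Step 2: in state B at pos 1, read 0 -> (B,0)->write 1,move L,goto D. Now: state=D, head=0, tape[-1..2]=0110 (head:  ^)
Step 3: in state D at pos 0, read 1 -> (D,1)->write 0,move L,goto B. Now: state=B, head=-1, tape[-2..2]=00010 (head:  ^)
Step 4: in state B at pos -1, read 0 -> (B,0)->write 1,move L,goto D. Now: state=D, head=-2, tape[-3..2]=001010 (head:  ^)
After 4 step(s): state = D (not H) -> not halted within 4 -> no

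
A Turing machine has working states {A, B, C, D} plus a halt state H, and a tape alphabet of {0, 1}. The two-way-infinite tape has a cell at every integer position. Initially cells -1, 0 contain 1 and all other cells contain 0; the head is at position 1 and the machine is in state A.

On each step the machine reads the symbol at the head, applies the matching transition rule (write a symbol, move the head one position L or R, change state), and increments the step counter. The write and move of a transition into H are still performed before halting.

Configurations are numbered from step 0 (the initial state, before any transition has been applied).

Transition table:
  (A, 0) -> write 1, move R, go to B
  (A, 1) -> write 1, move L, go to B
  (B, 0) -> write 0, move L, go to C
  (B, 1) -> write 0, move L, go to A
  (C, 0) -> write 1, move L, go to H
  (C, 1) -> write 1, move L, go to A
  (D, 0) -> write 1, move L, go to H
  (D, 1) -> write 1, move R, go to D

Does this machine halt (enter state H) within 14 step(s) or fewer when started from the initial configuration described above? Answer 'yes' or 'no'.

Answer: yes

Derivation:
Step 1: in state A at pos 1, read 0 -> (A,0)->write 1,move R,goto B. Now: state=B, head=2, tape[-2..3]=011100 (head:     ^)
Step 2: in state B at pos 2, read 0 -> (B,0)->write 0,move L,goto C. Now: state=C, head=1, tape[-2..3]=011100 (head:    ^)
Step 3: in state C at pos 1, read 1 -> (C,1)->write 1,move L,goto A. Now: state=A, head=0, tape[-2..3]=011100 (head:   ^)
Step 4: in state A at pos 0, read 1 -> (A,1)->write 1,move L,goto B. Now: state=B, head=-1, tape[-2..3]=011100 (head:  ^)
Step 5: in state B at pos -1, read 1 -> (B,1)->write 0,move L,goto A. Now: state=A, head=-2, tape[-3..3]=0001100 (head:  ^)
Step 6: in state A at pos -2, read 0 -> (A,0)->write 1,move R,goto B. Now: state=B, head=-1, tape[-3..3]=0101100 (head:   ^)
Step 7: in state B at pos -1, read 0 -> (B,0)->write 0,move L,goto C. Now: state=C, head=-2, tape[-3..3]=0101100 (head:  ^)
Step 8: in state C at pos -2, read 1 -> (C,1)->write 1,move L,goto A. Now: state=A, head=-3, tape[-4..3]=00101100 (head:  ^)
Step 9: in state A at pos -3, read 0 -> (A,0)->write 1,move R,goto B. Now: state=B, head=-2, tape[-4..3]=01101100 (head:   ^)
Step 10: in state B at pos -2, read 1 -> (B,1)->write 0,move L,goto A. Now: state=A, head=-3, tape[-4..3]=01001100 (head:  ^)
Step 11: in state A at pos -3, read 1 -> (A,1)->write 1,move L,goto B. Now: state=B, head=-4, tape[-5..3]=001001100 (head:  ^)
Step 12: in state B at pos -4, read 0 -> (B,0)->write 0,move L,goto C. Now: state=C, head=-5, tape[-6..3]=0001001100 (head:  ^)
Step 13: in state C at pos -5, read 0 -> (C,0)->write 1,move L,goto H. Now: state=H, head=-6, tape[-7..3]=00101001100 (head:  ^)
State H reached at step 13; 13 <= 14 -> yes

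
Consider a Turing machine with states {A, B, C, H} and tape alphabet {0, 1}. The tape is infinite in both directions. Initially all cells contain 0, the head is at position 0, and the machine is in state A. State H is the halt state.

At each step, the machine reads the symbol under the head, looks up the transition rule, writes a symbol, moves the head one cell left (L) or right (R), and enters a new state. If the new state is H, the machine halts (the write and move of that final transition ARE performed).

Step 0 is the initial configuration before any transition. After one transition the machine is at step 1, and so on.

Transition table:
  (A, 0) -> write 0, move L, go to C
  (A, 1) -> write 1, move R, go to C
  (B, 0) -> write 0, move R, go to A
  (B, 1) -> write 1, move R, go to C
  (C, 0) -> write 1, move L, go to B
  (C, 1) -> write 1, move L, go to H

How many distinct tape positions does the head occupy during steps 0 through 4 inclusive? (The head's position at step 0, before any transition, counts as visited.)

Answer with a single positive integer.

Step 1: in state A at pos 0, read 0 -> (A,0)->write 0,move L,goto C. Now: state=C, head=-1, tape[-2..1]=0000 (head:  ^)
Step 2: in state C at pos -1, read 0 -> (C,0)->write 1,move L,goto B. Now: state=B, head=-2, tape[-3..1]=00100 (head:  ^)
Step 3: in state B at pos -2, read 0 -> (B,0)->write 0,move R,goto A. Now: state=A, head=-1, tape[-3..1]=00100 (head:   ^)
Step 4: in state A at pos -1, read 1 -> (A,1)->write 1,move R,goto C. Now: state=C, head=0, tape[-3..1]=00100 (head:    ^)
Head positions at steps 0..4: starting at 0, distinct positions visited = {-2, -1, 0} -> 3 position(s)

Answer: 3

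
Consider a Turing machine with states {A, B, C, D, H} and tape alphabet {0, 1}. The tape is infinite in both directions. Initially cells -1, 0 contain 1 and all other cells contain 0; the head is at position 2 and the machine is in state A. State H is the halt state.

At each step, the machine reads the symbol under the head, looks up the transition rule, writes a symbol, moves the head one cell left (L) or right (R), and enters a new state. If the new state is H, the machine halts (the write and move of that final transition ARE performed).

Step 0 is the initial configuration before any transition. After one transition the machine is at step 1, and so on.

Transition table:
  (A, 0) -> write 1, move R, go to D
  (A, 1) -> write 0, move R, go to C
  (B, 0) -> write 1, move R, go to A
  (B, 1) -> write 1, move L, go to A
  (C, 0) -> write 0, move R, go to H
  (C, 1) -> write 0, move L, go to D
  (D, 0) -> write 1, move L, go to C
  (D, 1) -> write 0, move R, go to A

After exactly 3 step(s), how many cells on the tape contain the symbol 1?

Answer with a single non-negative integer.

Answer: 3

Derivation:
Step 1: in state A at pos 2, read 0 -> (A,0)->write 1,move R,goto D. Now: state=D, head=3, tape[-2..4]=0110100 (head:      ^)
Step 2: in state D at pos 3, read 0 -> (D,0)->write 1,move L,goto C. Now: state=C, head=2, tape[-2..4]=0110110 (head:     ^)
Step 3: in state C at pos 2, read 1 -> (C,1)->write 0,move L,goto D. Now: state=D, head=1, tape[-2..4]=0110010 (head:    ^)
Cells containing 1 after step 3: {-1, 0, 3} -> 3 cell(s)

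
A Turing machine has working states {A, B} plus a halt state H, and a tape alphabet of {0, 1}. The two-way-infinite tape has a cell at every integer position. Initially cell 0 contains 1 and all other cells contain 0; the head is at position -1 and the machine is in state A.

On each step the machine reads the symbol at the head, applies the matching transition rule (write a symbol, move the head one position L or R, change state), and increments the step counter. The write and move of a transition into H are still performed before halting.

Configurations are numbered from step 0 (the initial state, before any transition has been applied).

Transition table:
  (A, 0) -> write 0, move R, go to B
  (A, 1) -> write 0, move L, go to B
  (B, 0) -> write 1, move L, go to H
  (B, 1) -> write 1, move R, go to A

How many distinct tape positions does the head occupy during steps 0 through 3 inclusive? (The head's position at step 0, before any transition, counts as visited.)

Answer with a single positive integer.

Answer: 4

Derivation:
Step 1: in state A at pos -1, read 0 -> (A,0)->write 0,move R,goto B. Now: state=B, head=0, tape[-2..1]=0010 (head:   ^)
Step 2: in state B at pos 0, read 1 -> (B,1)->write 1,move R,goto A. Now: state=A, head=1, tape[-2..2]=00100 (head:    ^)
Step 3: in state A at pos 1, read 0 -> (A,0)->write 0,move R,goto B. Now: state=B, head=2, tape[-2..3]=001000 (head:     ^)
Head positions at steps 0..3: starting at -1, distinct positions visited = {-1, 0, 1, 2} -> 4 position(s)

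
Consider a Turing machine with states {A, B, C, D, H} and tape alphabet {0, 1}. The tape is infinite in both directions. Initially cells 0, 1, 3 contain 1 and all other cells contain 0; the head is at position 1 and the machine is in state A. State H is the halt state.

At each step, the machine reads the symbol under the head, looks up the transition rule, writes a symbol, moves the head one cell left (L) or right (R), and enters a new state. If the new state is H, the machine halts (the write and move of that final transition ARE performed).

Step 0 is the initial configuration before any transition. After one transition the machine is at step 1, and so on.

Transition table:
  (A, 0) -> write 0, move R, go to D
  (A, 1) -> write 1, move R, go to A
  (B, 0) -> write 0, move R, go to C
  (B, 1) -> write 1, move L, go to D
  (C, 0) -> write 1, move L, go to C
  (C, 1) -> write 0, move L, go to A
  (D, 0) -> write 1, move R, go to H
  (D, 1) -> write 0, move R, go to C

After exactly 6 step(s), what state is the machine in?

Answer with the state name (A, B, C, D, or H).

Step 1: in state A at pos 1, read 1 -> (A,1)->write 1,move R,goto A. Now: state=A, head=2, tape[-1..4]=011010 (head:    ^)
Step 2: in state A at pos 2, read 0 -> (A,0)->write 0,move R,goto D. Now: state=D, head=3, tape[-1..4]=011010 (head:     ^)
Step 3: in state D at pos 3, read 1 -> (D,1)->write 0,move R,goto C. Now: state=C, head=4, tape[-1..5]=0110000 (head:      ^)
Step 4: in state C at pos 4, read 0 -> (C,0)->write 1,move L,goto C. Now: state=C, head=3, tape[-1..5]=0110010 (head:     ^)
Step 5: in state C at pos 3, read 0 -> (C,0)->write 1,move L,goto C. Now: state=C, head=2, tape[-1..5]=0110110 (head:    ^)
Step 6: in state C at pos 2, read 0 -> (C,0)->write 1,move L,goto C. Now: state=C, head=1, tape[-1..5]=0111110 (head:   ^)

Answer: C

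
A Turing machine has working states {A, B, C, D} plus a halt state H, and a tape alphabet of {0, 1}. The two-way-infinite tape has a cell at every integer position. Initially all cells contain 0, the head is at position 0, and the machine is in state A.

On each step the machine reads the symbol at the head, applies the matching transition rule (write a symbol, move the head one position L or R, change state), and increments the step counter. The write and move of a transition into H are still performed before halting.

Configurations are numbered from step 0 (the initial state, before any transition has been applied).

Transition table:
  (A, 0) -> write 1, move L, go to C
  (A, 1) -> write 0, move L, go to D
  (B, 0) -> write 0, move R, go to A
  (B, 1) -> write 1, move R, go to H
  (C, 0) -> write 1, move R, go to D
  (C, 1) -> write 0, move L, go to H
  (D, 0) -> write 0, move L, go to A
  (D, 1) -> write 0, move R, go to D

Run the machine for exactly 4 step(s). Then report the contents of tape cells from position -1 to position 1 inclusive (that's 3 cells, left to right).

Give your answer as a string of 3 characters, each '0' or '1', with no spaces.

Step 1: in state A at pos 0, read 0 -> (A,0)->write 1,move L,goto C. Now: state=C, head=-1, tape[-2..1]=0010 (head:  ^)
Step 2: in state C at pos -1, read 0 -> (C,0)->write 1,move R,goto D. Now: state=D, head=0, tape[-2..1]=0110 (head:   ^)
Step 3: in state D at pos 0, read 1 -> (D,1)->write 0,move R,goto D. Now: state=D, head=1, tape[-2..2]=01000 (head:    ^)
Step 4: in state D at pos 1, read 0 -> (D,0)->write 0,move L,goto A. Now: state=A, head=0, tape[-2..2]=01000 (head:   ^)

Answer: 100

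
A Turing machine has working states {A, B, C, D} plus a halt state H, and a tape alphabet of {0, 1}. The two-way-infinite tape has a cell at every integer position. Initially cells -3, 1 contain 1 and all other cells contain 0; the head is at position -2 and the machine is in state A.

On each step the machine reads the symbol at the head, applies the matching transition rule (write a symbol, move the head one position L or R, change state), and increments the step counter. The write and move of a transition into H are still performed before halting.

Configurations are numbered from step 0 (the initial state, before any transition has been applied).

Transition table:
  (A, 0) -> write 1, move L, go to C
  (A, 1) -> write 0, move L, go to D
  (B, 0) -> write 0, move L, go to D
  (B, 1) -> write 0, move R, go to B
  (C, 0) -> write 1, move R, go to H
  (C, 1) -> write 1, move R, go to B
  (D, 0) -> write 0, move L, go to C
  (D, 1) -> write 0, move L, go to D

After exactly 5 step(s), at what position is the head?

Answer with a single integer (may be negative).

Step 1: in state A at pos -2, read 0 -> (A,0)->write 1,move L,goto C. Now: state=C, head=-3, tape[-4..2]=0110010 (head:  ^)
Step 2: in state C at pos -3, read 1 -> (C,1)->write 1,move R,goto B. Now: state=B, head=-2, tape[-4..2]=0110010 (head:   ^)
Step 3: in state B at pos -2, read 1 -> (B,1)->write 0,move R,goto B. Now: state=B, head=-1, tape[-4..2]=0100010 (head:    ^)
Step 4: in state B at pos -1, read 0 -> (B,0)->write 0,move L,goto D. Now: state=D, head=-2, tape[-4..2]=0100010 (head:   ^)
Step 5: in state D at pos -2, read 0 -> (D,0)->write 0,move L,goto C. Now: state=C, head=-3, tape[-4..2]=0100010 (head:  ^)

Answer: -3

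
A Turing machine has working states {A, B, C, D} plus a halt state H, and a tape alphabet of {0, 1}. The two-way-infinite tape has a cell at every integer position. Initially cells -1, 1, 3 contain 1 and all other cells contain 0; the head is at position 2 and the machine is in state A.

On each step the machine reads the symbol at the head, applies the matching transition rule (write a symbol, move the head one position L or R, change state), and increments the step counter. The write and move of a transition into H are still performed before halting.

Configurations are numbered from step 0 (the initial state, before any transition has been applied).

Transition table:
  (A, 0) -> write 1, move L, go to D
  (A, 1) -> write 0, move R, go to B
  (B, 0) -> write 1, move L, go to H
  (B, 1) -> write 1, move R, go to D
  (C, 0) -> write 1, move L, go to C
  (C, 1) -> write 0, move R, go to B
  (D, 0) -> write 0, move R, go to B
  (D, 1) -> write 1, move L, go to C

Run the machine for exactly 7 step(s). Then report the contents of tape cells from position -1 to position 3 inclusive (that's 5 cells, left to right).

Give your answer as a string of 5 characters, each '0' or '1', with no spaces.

Step 1: in state A at pos 2, read 0 -> (A,0)->write 1,move L,goto D. Now: state=D, head=1, tape[-2..4]=0101110 (head:    ^)
Step 2: in state D at pos 1, read 1 -> (D,1)->write 1,move L,goto C. Now: state=C, head=0, tape[-2..4]=0101110 (head:   ^)
Step 3: in state C at pos 0, read 0 -> (C,0)->write 1,move L,goto C. Now: state=C, head=-1, tape[-2..4]=0111110 (head:  ^)
Step 4: in state C at pos -1, read 1 -> (C,1)->write 0,move R,goto B. Now: state=B, head=0, tape[-2..4]=0011110 (head:   ^)
Step 5: in state B at pos 0, read 1 -> (B,1)->write 1,move R,goto D. Now: state=D, head=1, tape[-2..4]=0011110 (head:    ^)
Step 6: in state D at pos 1, read 1 -> (D,1)->write 1,move L,goto C. Now: state=C, head=0, tape[-2..4]=0011110 (head:   ^)
Step 7: in state C at pos 0, read 1 -> (C,1)->write 0,move R,goto B. Now: state=B, head=1, tape[-2..4]=0001110 (head:    ^)

Answer: 00111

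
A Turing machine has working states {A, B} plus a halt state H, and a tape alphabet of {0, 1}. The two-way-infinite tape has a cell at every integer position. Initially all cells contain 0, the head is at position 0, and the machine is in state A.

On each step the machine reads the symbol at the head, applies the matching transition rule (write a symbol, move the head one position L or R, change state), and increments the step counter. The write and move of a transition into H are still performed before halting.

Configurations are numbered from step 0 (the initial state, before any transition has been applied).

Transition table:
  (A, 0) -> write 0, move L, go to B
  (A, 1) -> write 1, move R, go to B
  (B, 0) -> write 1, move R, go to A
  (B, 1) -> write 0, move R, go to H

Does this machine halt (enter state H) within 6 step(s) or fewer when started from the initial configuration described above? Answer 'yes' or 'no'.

Step 1: in state A at pos 0, read 0 -> (A,0)->write 0,move L,goto B. Now: state=B, head=-1, tape[-2..1]=0000 (head:  ^)
Step 2: in state B at pos -1, read 0 -> (B,0)->write 1,move R,goto A. Now: state=A, head=0, tape[-2..1]=0100 (head:   ^)
Step 3: in state A at pos 0, read 0 -> (A,0)->write 0,move L,goto B. Now: state=B, head=-1, tape[-2..1]=0100 (head:  ^)
Step 4: in state B at pos -1, read 1 -> (B,1)->write 0,move R,goto H. Now: state=H, head=0, tape[-2..1]=0000 (head:   ^)
State H reached at step 4; 4 <= 6 -> yes

Answer: yes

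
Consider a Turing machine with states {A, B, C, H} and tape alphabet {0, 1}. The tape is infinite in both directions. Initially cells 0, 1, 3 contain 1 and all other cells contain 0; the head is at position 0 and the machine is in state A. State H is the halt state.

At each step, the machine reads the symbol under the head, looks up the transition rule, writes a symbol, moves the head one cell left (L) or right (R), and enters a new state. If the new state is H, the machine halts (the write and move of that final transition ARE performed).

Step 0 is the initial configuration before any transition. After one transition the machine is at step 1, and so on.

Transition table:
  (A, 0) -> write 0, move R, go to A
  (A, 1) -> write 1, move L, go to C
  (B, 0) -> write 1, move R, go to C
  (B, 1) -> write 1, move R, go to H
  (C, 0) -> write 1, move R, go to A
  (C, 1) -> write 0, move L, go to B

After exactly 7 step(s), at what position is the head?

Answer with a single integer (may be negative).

Step 1: in state A at pos 0, read 1 -> (A,1)->write 1,move L,goto C. Now: state=C, head=-1, tape[-2..4]=0011010 (head:  ^)
Step 2: in state C at pos -1, read 0 -> (C,0)->write 1,move R,goto A. Now: state=A, head=0, tape[-2..4]=0111010 (head:   ^)
Step 3: in state A at pos 0, read 1 -> (A,1)->write 1,move L,goto C. Now: state=C, head=-1, tape[-2..4]=0111010 (head:  ^)
Step 4: in state C at pos -1, read 1 -> (C,1)->write 0,move L,goto B. Now: state=B, head=-2, tape[-3..4]=00011010 (head:  ^)
Step 5: in state B at pos -2, read 0 -> (B,0)->write 1,move R,goto C. Now: state=C, head=-1, tape[-3..4]=01011010 (head:   ^)
Step 6: in state C at pos -1, read 0 -> (C,0)->write 1,move R,goto A. Now: state=A, head=0, tape[-3..4]=01111010 (head:    ^)
Step 7: in state A at pos 0, read 1 -> (A,1)->write 1,move L,goto C. Now: state=C, head=-1, tape[-3..4]=01111010 (head:   ^)

Answer: -1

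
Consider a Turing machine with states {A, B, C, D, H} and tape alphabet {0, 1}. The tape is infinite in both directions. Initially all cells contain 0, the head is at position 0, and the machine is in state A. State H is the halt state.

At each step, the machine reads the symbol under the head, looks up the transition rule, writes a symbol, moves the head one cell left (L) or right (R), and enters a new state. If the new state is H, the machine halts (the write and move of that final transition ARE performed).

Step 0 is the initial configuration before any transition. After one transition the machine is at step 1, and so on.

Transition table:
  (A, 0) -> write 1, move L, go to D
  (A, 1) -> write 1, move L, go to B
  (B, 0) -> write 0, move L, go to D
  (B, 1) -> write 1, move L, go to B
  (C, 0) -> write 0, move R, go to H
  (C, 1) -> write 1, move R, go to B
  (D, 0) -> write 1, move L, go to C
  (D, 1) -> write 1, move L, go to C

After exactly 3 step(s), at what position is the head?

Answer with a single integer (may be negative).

Answer: -1

Derivation:
Step 1: in state A at pos 0, read 0 -> (A,0)->write 1,move L,goto D. Now: state=D, head=-1, tape[-2..1]=0010 (head:  ^)
Step 2: in state D at pos -1, read 0 -> (D,0)->write 1,move L,goto C. Now: state=C, head=-2, tape[-3..1]=00110 (head:  ^)
Step 3: in state C at pos -2, read 0 -> (C,0)->write 0,move R,goto H. Now: state=H, head=-1, tape[-3..1]=00110 (head:   ^)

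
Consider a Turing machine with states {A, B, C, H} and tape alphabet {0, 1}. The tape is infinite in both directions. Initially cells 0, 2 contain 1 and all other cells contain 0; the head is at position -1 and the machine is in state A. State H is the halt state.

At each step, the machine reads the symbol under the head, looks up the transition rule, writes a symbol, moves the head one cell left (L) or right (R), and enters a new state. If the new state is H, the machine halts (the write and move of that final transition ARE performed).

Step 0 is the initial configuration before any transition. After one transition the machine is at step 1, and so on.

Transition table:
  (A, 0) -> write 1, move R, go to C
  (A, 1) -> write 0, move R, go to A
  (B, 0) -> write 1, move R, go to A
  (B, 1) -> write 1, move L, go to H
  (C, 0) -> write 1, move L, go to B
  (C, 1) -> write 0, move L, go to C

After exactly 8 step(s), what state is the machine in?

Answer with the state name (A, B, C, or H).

Step 1: in state A at pos -1, read 0 -> (A,0)->write 1,move R,goto C. Now: state=C, head=0, tape[-2..3]=011010 (head:   ^)
Step 2: in state C at pos 0, read 1 -> (C,1)->write 0,move L,goto C. Now: state=C, head=-1, tape[-2..3]=010010 (head:  ^)
Step 3: in state C at pos -1, read 1 -> (C,1)->write 0,move L,goto C. Now: state=C, head=-2, tape[-3..3]=0000010 (head:  ^)
Step 4: in state C at pos -2, read 0 -> (C,0)->write 1,move L,goto B. Now: state=B, head=-3, tape[-4..3]=00100010 (head:  ^)
Step 5: in state B at pos -3, read 0 -> (B,0)->write 1,move R,goto A. Now: state=A, head=-2, tape[-4..3]=01100010 (head:   ^)
Step 6: in state A at pos -2, read 1 -> (A,1)->write 0,move R,goto A. Now: state=A, head=-1, tape[-4..3]=01000010 (head:    ^)
Step 7: in state A at pos -1, read 0 -> (A,0)->write 1,move R,goto C. Now: state=C, head=0, tape[-4..3]=01010010 (head:     ^)
Step 8: in state C at pos 0, read 0 -> (C,0)->write 1,move L,goto B. Now: state=B, head=-1, tape[-4..3]=01011010 (head:    ^)

Answer: B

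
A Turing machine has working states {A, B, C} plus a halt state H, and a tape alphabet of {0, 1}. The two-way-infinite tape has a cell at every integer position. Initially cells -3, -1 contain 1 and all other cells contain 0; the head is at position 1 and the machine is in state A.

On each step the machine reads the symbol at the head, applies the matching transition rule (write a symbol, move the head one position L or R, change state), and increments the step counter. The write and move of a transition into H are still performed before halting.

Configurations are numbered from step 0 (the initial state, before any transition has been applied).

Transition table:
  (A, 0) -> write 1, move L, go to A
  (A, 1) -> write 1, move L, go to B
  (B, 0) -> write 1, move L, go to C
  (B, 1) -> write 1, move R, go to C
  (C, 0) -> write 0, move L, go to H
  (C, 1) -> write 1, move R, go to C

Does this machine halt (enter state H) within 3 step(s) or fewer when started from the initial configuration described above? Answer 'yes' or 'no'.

Step 1: in state A at pos 1, read 0 -> (A,0)->write 1,move L,goto A. Now: state=A, head=0, tape[-4..2]=0101010 (head:     ^)
Step 2: in state A at pos 0, read 0 -> (A,0)->write 1,move L,goto A. Now: state=A, head=-1, tape[-4..2]=0101110 (head:    ^)
Step 3: in state A at pos -1, read 1 -> (A,1)->write 1,move L,goto B. Now: state=B, head=-2, tape[-4..2]=0101110 (head:   ^)
After 3 step(s): state = B (not H) -> not halted within 3 -> no

Answer: no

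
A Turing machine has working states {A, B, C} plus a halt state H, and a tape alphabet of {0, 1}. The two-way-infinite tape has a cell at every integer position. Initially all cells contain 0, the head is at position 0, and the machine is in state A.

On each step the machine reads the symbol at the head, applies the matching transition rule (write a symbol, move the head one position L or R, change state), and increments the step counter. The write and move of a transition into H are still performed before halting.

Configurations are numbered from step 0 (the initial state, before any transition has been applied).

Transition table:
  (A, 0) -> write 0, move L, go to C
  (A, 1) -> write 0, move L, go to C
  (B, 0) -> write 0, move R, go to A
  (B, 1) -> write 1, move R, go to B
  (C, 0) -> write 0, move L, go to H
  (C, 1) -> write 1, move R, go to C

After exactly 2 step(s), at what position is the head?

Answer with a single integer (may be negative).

Answer: -2

Derivation:
Step 1: in state A at pos 0, read 0 -> (A,0)->write 0,move L,goto C. Now: state=C, head=-1, tape[-2..1]=0000 (head:  ^)
Step 2: in state C at pos -1, read 0 -> (C,0)->write 0,move L,goto H. Now: state=H, head=-2, tape[-3..1]=00000 (head:  ^)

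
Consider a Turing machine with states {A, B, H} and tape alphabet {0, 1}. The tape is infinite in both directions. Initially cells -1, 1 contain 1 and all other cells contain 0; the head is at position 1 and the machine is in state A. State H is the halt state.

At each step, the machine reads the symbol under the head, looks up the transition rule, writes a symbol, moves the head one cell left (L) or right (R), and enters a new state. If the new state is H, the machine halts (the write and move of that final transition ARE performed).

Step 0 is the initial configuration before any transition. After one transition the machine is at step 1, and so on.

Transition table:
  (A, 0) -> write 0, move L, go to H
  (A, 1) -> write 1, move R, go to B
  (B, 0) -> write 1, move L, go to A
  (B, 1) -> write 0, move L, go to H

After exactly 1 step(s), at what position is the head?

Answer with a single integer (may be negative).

Step 1: in state A at pos 1, read 1 -> (A,1)->write 1,move R,goto B. Now: state=B, head=2, tape[-2..3]=010100 (head:     ^)

Answer: 2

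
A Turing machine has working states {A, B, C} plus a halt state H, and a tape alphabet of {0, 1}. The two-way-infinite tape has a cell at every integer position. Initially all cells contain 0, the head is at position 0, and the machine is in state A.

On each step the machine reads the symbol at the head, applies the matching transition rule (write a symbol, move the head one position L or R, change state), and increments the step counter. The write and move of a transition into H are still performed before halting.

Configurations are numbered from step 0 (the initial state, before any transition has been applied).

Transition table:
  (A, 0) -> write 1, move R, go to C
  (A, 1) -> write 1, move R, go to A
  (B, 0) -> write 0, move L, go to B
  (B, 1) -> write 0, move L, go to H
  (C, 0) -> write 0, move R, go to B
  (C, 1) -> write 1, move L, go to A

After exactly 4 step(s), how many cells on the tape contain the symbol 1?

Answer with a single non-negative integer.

Answer: 1

Derivation:
Step 1: in state A at pos 0, read 0 -> (A,0)->write 1,move R,goto C. Now: state=C, head=1, tape[-1..2]=0100 (head:   ^)
Step 2: in state C at pos 1, read 0 -> (C,0)->write 0,move R,goto B. Now: state=B, head=2, tape[-1..3]=01000 (head:    ^)
Step 3: in state B at pos 2, read 0 -> (B,0)->write 0,move L,goto B. Now: state=B, head=1, tape[-1..3]=01000 (head:   ^)
Step 4: in state B at pos 1, read 0 -> (B,0)->write 0,move L,goto B. Now: state=B, head=0, tape[-1..3]=01000 (head:  ^)
Cells containing 1 after step 4: {0} -> 1 cell(s)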